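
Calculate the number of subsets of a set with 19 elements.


The set has 19 elements.
The power set contains all possible subsets.
|P(A)| = 2^|A| = 2^19 = 524288

524288


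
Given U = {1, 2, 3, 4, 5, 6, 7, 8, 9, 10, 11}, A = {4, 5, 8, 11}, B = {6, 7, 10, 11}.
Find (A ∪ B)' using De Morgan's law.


U = {1, 2, 3, 4, 5, 6, 7, 8, 9, 10, 11}
A = {4, 5, 8, 11}, B = {6, 7, 10, 11}
A ∪ B = {4, 5, 6, 7, 8, 10, 11}
(A ∪ B)' = U \ (A ∪ B) = {1, 2, 3, 9}
Verification via A' ∩ B': A' = {1, 2, 3, 6, 7, 9, 10}, B' = {1, 2, 3, 4, 5, 8, 9}
A' ∩ B' = {1, 2, 3, 9} ✓

{1, 2, 3, 9}


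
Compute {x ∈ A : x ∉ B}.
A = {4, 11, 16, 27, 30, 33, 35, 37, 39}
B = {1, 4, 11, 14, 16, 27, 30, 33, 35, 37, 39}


Set A = {4, 11, 16, 27, 30, 33, 35, 37, 39}
Set B = {1, 4, 11, 14, 16, 27, 30, 33, 35, 37, 39}
Check each element of A against B:
4 ∈ B, 11 ∈ B, 16 ∈ B, 27 ∈ B, 30 ∈ B, 33 ∈ B, 35 ∈ B, 37 ∈ B, 39 ∈ B
Elements of A not in B: {}

{}


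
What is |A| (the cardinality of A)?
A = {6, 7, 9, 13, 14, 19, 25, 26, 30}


Set A = {6, 7, 9, 13, 14, 19, 25, 26, 30}
Listing elements: 6, 7, 9, 13, 14, 19, 25, 26, 30
Counting: 9 elements
|A| = 9

9


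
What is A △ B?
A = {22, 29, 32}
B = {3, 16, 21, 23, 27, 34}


Set A = {22, 29, 32}
Set B = {3, 16, 21, 23, 27, 34}
A △ B = (A \ B) ∪ (B \ A)
Elements in A but not B: {22, 29, 32}
Elements in B but not A: {3, 16, 21, 23, 27, 34}
A △ B = {3, 16, 21, 22, 23, 27, 29, 32, 34}

{3, 16, 21, 22, 23, 27, 29, 32, 34}


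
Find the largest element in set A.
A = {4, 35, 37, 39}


Set A = {4, 35, 37, 39}
Elements in ascending order: 4, 35, 37, 39
The largest element is 39.

39


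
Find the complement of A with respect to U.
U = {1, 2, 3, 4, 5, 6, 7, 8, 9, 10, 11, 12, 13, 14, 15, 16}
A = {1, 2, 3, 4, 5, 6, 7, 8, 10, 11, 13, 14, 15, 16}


Universal set U = {1, 2, 3, 4, 5, 6, 7, 8, 9, 10, 11, 12, 13, 14, 15, 16}
Set A = {1, 2, 3, 4, 5, 6, 7, 8, 10, 11, 13, 14, 15, 16}
A' = U \ A = elements in U but not in A
Checking each element of U:
1 (in A, exclude), 2 (in A, exclude), 3 (in A, exclude), 4 (in A, exclude), 5 (in A, exclude), 6 (in A, exclude), 7 (in A, exclude), 8 (in A, exclude), 9 (not in A, include), 10 (in A, exclude), 11 (in A, exclude), 12 (not in A, include), 13 (in A, exclude), 14 (in A, exclude), 15 (in A, exclude), 16 (in A, exclude)
A' = {9, 12}

{9, 12}


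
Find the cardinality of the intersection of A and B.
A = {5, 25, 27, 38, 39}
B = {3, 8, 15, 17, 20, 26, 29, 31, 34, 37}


Set A = {5, 25, 27, 38, 39}
Set B = {3, 8, 15, 17, 20, 26, 29, 31, 34, 37}
A ∩ B = {}
|A ∩ B| = 0

0


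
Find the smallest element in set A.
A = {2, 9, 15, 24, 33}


Set A = {2, 9, 15, 24, 33}
Elements in ascending order: 2, 9, 15, 24, 33
The smallest element is 2.

2


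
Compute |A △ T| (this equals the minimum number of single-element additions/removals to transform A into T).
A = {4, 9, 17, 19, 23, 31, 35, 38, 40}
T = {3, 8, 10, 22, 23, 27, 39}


Set A = {4, 9, 17, 19, 23, 31, 35, 38, 40}
Set T = {3, 8, 10, 22, 23, 27, 39}
Elements to remove from A (in A, not in T): {4, 9, 17, 19, 31, 35, 38, 40} → 8 removals
Elements to add to A (in T, not in A): {3, 8, 10, 22, 27, 39} → 6 additions
Total edits = 8 + 6 = 14

14


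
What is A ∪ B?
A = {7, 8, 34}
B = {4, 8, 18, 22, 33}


Set A = {7, 8, 34}
Set B = {4, 8, 18, 22, 33}
A ∪ B includes all elements in either set.
Elements from A: {7, 8, 34}
Elements from B not already included: {4, 18, 22, 33}
A ∪ B = {4, 7, 8, 18, 22, 33, 34}

{4, 7, 8, 18, 22, 33, 34}


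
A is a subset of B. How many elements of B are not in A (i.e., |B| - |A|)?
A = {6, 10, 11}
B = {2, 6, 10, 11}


Set A = {6, 10, 11}, |A| = 3
Set B = {2, 6, 10, 11}, |B| = 4
Since A ⊆ B: B \ A = {2}
|B| - |A| = 4 - 3 = 1

1


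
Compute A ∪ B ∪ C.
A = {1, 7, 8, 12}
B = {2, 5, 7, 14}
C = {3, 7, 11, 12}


Set A = {1, 7, 8, 12}
Set B = {2, 5, 7, 14}
Set C = {3, 7, 11, 12}
First, A ∪ B = {1, 2, 5, 7, 8, 12, 14}
Then, (A ∪ B) ∪ C = {1, 2, 3, 5, 7, 8, 11, 12, 14}

{1, 2, 3, 5, 7, 8, 11, 12, 14}


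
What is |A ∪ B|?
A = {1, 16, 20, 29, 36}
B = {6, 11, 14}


Set A = {1, 16, 20, 29, 36}, |A| = 5
Set B = {6, 11, 14}, |B| = 3
A ∩ B = {}, |A ∩ B| = 0
|A ∪ B| = |A| + |B| - |A ∩ B| = 5 + 3 - 0 = 8

8


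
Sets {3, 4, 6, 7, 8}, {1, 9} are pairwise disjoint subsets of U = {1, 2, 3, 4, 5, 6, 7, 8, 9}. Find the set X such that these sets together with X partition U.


U = {1, 2, 3, 4, 5, 6, 7, 8, 9}
Shown blocks: {3, 4, 6, 7, 8}, {1, 9}
A partition's blocks are pairwise disjoint and cover U, so the missing block = U \ (union of shown blocks).
Union of shown blocks: {1, 3, 4, 6, 7, 8, 9}
Missing block = U \ (union) = {2, 5}

{2, 5}


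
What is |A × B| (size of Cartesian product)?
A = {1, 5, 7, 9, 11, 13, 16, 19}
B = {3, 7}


Set A = {1, 5, 7, 9, 11, 13, 16, 19} has 8 elements.
Set B = {3, 7} has 2 elements.
|A × B| = |A| × |B| = 8 × 2 = 16

16


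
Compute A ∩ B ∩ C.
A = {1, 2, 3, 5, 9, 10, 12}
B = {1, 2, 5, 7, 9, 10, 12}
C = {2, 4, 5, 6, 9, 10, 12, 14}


Set A = {1, 2, 3, 5, 9, 10, 12}
Set B = {1, 2, 5, 7, 9, 10, 12}
Set C = {2, 4, 5, 6, 9, 10, 12, 14}
First, A ∩ B = {1, 2, 5, 9, 10, 12}
Then, (A ∩ B) ∩ C = {2, 5, 9, 10, 12}

{2, 5, 9, 10, 12}


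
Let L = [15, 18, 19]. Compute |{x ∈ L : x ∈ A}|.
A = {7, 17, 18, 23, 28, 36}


Set A = {7, 17, 18, 23, 28, 36}
Candidates: [15, 18, 19]
Check each candidate:
15 ∉ A, 18 ∈ A, 19 ∉ A
Count of candidates in A: 1

1


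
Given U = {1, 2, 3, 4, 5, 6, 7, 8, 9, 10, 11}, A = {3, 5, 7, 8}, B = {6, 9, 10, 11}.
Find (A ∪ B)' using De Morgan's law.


U = {1, 2, 3, 4, 5, 6, 7, 8, 9, 10, 11}
A = {3, 5, 7, 8}, B = {6, 9, 10, 11}
A ∪ B = {3, 5, 6, 7, 8, 9, 10, 11}
(A ∪ B)' = U \ (A ∪ B) = {1, 2, 4}
Verification via A' ∩ B': A' = {1, 2, 4, 6, 9, 10, 11}, B' = {1, 2, 3, 4, 5, 7, 8}
A' ∩ B' = {1, 2, 4} ✓

{1, 2, 4}


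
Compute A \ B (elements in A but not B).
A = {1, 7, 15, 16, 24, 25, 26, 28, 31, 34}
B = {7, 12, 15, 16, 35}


Set A = {1, 7, 15, 16, 24, 25, 26, 28, 31, 34}
Set B = {7, 12, 15, 16, 35}
A \ B includes elements in A that are not in B.
Check each element of A:
1 (not in B, keep), 7 (in B, remove), 15 (in B, remove), 16 (in B, remove), 24 (not in B, keep), 25 (not in B, keep), 26 (not in B, keep), 28 (not in B, keep), 31 (not in B, keep), 34 (not in B, keep)
A \ B = {1, 24, 25, 26, 28, 31, 34}

{1, 24, 25, 26, 28, 31, 34}


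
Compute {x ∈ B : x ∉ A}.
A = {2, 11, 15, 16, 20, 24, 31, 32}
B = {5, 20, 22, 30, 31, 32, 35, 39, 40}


Set A = {2, 11, 15, 16, 20, 24, 31, 32}
Set B = {5, 20, 22, 30, 31, 32, 35, 39, 40}
Check each element of B against A:
5 ∉ A (include), 20 ∈ A, 22 ∉ A (include), 30 ∉ A (include), 31 ∈ A, 32 ∈ A, 35 ∉ A (include), 39 ∉ A (include), 40 ∉ A (include)
Elements of B not in A: {5, 22, 30, 35, 39, 40}

{5, 22, 30, 35, 39, 40}


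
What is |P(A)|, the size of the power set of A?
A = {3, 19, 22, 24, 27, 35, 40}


Set A = {3, 19, 22, 24, 27, 35, 40}
|A| = 7
The power set P(A) contains all subsets of A.
|P(A)| = 2^|A| = 2^7 = 128

128


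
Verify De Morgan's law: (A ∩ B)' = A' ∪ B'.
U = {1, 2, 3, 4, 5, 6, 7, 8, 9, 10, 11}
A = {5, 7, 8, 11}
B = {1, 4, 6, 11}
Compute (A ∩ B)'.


U = {1, 2, 3, 4, 5, 6, 7, 8, 9, 10, 11}
A = {5, 7, 8, 11}, B = {1, 4, 6, 11}
A ∩ B = {11}
(A ∩ B)' = U \ (A ∩ B) = {1, 2, 3, 4, 5, 6, 7, 8, 9, 10}
Verification via A' ∪ B': A' = {1, 2, 3, 4, 6, 9, 10}, B' = {2, 3, 5, 7, 8, 9, 10}
A' ∪ B' = {1, 2, 3, 4, 5, 6, 7, 8, 9, 10} ✓

{1, 2, 3, 4, 5, 6, 7, 8, 9, 10}


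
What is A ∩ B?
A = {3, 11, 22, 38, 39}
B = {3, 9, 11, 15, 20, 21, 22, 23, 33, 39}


Set A = {3, 11, 22, 38, 39}
Set B = {3, 9, 11, 15, 20, 21, 22, 23, 33, 39}
A ∩ B includes only elements in both sets.
Check each element of A against B:
3 ✓, 11 ✓, 22 ✓, 38 ✗, 39 ✓
A ∩ B = {3, 11, 22, 39}

{3, 11, 22, 39}


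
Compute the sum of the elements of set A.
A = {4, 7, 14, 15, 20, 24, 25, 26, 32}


Set A = {4, 7, 14, 15, 20, 24, 25, 26, 32}
Sum = 4 + 7 + 14 + 15 + 20 + 24 + 25 + 26 + 32 = 167

167


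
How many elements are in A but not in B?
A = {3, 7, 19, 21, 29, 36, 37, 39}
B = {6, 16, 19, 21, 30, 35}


Set A = {3, 7, 19, 21, 29, 36, 37, 39}
Set B = {6, 16, 19, 21, 30, 35}
A \ B = {3, 7, 29, 36, 37, 39}
|A \ B| = 6

6


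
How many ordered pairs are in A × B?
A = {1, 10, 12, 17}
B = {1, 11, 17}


Set A = {1, 10, 12, 17} has 4 elements.
Set B = {1, 11, 17} has 3 elements.
|A × B| = |A| × |B| = 4 × 3 = 12

12


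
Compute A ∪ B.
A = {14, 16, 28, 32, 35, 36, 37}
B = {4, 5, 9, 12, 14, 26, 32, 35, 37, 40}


Set A = {14, 16, 28, 32, 35, 36, 37}
Set B = {4, 5, 9, 12, 14, 26, 32, 35, 37, 40}
A ∪ B includes all elements in either set.
Elements from A: {14, 16, 28, 32, 35, 36, 37}
Elements from B not already included: {4, 5, 9, 12, 26, 40}
A ∪ B = {4, 5, 9, 12, 14, 16, 26, 28, 32, 35, 36, 37, 40}

{4, 5, 9, 12, 14, 16, 26, 28, 32, 35, 36, 37, 40}


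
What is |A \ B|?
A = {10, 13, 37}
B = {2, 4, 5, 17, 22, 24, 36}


Set A = {10, 13, 37}
Set B = {2, 4, 5, 17, 22, 24, 36}
A \ B = {10, 13, 37}
|A \ B| = 3

3


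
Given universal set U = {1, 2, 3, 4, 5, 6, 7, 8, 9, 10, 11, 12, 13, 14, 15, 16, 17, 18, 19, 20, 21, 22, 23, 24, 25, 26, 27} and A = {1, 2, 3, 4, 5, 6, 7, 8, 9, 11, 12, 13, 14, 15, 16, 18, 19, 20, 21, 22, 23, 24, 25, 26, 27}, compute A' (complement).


Universal set U = {1, 2, 3, 4, 5, 6, 7, 8, 9, 10, 11, 12, 13, 14, 15, 16, 17, 18, 19, 20, 21, 22, 23, 24, 25, 26, 27}
Set A = {1, 2, 3, 4, 5, 6, 7, 8, 9, 11, 12, 13, 14, 15, 16, 18, 19, 20, 21, 22, 23, 24, 25, 26, 27}
A' = U \ A = elements in U but not in A
Checking each element of U:
1 (in A, exclude), 2 (in A, exclude), 3 (in A, exclude), 4 (in A, exclude), 5 (in A, exclude), 6 (in A, exclude), 7 (in A, exclude), 8 (in A, exclude), 9 (in A, exclude), 10 (not in A, include), 11 (in A, exclude), 12 (in A, exclude), 13 (in A, exclude), 14 (in A, exclude), 15 (in A, exclude), 16 (in A, exclude), 17 (not in A, include), 18 (in A, exclude), 19 (in A, exclude), 20 (in A, exclude), 21 (in A, exclude), 22 (in A, exclude), 23 (in A, exclude), 24 (in A, exclude), 25 (in A, exclude), 26 (in A, exclude), 27 (in A, exclude)
A' = {10, 17}

{10, 17}


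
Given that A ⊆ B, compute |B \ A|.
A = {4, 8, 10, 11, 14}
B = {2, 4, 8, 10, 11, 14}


Set A = {4, 8, 10, 11, 14}, |A| = 5
Set B = {2, 4, 8, 10, 11, 14}, |B| = 6
Since A ⊆ B: B \ A = {2}
|B| - |A| = 6 - 5 = 1

1


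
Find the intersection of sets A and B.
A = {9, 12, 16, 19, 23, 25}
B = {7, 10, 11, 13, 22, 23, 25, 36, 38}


Set A = {9, 12, 16, 19, 23, 25}
Set B = {7, 10, 11, 13, 22, 23, 25, 36, 38}
A ∩ B includes only elements in both sets.
Check each element of A against B:
9 ✗, 12 ✗, 16 ✗, 19 ✗, 23 ✓, 25 ✓
A ∩ B = {23, 25}

{23, 25}


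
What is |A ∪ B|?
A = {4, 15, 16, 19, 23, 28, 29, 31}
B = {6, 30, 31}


Set A = {4, 15, 16, 19, 23, 28, 29, 31}, |A| = 8
Set B = {6, 30, 31}, |B| = 3
A ∩ B = {31}, |A ∩ B| = 1
|A ∪ B| = |A| + |B| - |A ∩ B| = 8 + 3 - 1 = 10

10


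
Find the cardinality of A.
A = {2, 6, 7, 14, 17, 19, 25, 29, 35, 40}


Set A = {2, 6, 7, 14, 17, 19, 25, 29, 35, 40}
Listing elements: 2, 6, 7, 14, 17, 19, 25, 29, 35, 40
Counting: 10 elements
|A| = 10

10


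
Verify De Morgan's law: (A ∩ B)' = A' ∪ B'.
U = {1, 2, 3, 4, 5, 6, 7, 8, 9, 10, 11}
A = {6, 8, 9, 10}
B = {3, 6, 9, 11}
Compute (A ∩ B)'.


U = {1, 2, 3, 4, 5, 6, 7, 8, 9, 10, 11}
A = {6, 8, 9, 10}, B = {3, 6, 9, 11}
A ∩ B = {6, 9}
(A ∩ B)' = U \ (A ∩ B) = {1, 2, 3, 4, 5, 7, 8, 10, 11}
Verification via A' ∪ B': A' = {1, 2, 3, 4, 5, 7, 11}, B' = {1, 2, 4, 5, 7, 8, 10}
A' ∪ B' = {1, 2, 3, 4, 5, 7, 8, 10, 11} ✓

{1, 2, 3, 4, 5, 7, 8, 10, 11}


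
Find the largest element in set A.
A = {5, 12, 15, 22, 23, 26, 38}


Set A = {5, 12, 15, 22, 23, 26, 38}
Elements in ascending order: 5, 12, 15, 22, 23, 26, 38
The largest element is 38.

38


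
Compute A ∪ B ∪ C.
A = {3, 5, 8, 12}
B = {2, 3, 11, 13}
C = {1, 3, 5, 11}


Set A = {3, 5, 8, 12}
Set B = {2, 3, 11, 13}
Set C = {1, 3, 5, 11}
First, A ∪ B = {2, 3, 5, 8, 11, 12, 13}
Then, (A ∪ B) ∪ C = {1, 2, 3, 5, 8, 11, 12, 13}

{1, 2, 3, 5, 8, 11, 12, 13}


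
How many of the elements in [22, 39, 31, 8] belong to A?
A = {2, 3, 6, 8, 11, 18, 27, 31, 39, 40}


Set A = {2, 3, 6, 8, 11, 18, 27, 31, 39, 40}
Candidates: [22, 39, 31, 8]
Check each candidate:
22 ∉ A, 39 ∈ A, 31 ∈ A, 8 ∈ A
Count of candidates in A: 3

3


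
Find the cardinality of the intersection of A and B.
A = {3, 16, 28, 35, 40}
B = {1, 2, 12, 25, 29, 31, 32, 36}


Set A = {3, 16, 28, 35, 40}
Set B = {1, 2, 12, 25, 29, 31, 32, 36}
A ∩ B = {}
|A ∩ B| = 0

0


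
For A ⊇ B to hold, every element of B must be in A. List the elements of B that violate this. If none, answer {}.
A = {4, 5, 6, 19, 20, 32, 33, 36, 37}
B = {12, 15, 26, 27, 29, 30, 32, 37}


Set A = {4, 5, 6, 19, 20, 32, 33, 36, 37}
Set B = {12, 15, 26, 27, 29, 30, 32, 37}
Check each element of B against A:
12 ∉ A (include), 15 ∉ A (include), 26 ∉ A (include), 27 ∉ A (include), 29 ∉ A (include), 30 ∉ A (include), 32 ∈ A, 37 ∈ A
Elements of B not in A: {12, 15, 26, 27, 29, 30}

{12, 15, 26, 27, 29, 30}


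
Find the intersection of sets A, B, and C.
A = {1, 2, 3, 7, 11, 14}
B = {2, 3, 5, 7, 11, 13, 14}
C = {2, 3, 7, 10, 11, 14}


Set A = {1, 2, 3, 7, 11, 14}
Set B = {2, 3, 5, 7, 11, 13, 14}
Set C = {2, 3, 7, 10, 11, 14}
First, A ∩ B = {2, 3, 7, 11, 14}
Then, (A ∩ B) ∩ C = {2, 3, 7, 11, 14}

{2, 3, 7, 11, 14}


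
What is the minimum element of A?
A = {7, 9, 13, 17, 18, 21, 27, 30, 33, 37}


Set A = {7, 9, 13, 17, 18, 21, 27, 30, 33, 37}
Elements in ascending order: 7, 9, 13, 17, 18, 21, 27, 30, 33, 37
The smallest element is 7.

7


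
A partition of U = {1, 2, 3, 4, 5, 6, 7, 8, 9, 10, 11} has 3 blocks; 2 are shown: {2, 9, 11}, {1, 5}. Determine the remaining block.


U = {1, 2, 3, 4, 5, 6, 7, 8, 9, 10, 11}
Shown blocks: {2, 9, 11}, {1, 5}
A partition's blocks are pairwise disjoint and cover U, so the missing block = U \ (union of shown blocks).
Union of shown blocks: {1, 2, 5, 9, 11}
Missing block = U \ (union) = {3, 4, 6, 7, 8, 10}

{3, 4, 6, 7, 8, 10}


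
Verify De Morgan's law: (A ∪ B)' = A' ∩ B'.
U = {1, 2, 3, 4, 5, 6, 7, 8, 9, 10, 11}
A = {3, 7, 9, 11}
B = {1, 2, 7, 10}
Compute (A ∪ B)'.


U = {1, 2, 3, 4, 5, 6, 7, 8, 9, 10, 11}
A = {3, 7, 9, 11}, B = {1, 2, 7, 10}
A ∪ B = {1, 2, 3, 7, 9, 10, 11}
(A ∪ B)' = U \ (A ∪ B) = {4, 5, 6, 8}
Verification via A' ∩ B': A' = {1, 2, 4, 5, 6, 8, 10}, B' = {3, 4, 5, 6, 8, 9, 11}
A' ∩ B' = {4, 5, 6, 8} ✓

{4, 5, 6, 8}


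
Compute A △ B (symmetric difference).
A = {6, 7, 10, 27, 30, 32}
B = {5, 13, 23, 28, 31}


Set A = {6, 7, 10, 27, 30, 32}
Set B = {5, 13, 23, 28, 31}
A △ B = (A \ B) ∪ (B \ A)
Elements in A but not B: {6, 7, 10, 27, 30, 32}
Elements in B but not A: {5, 13, 23, 28, 31}
A △ B = {5, 6, 7, 10, 13, 23, 27, 28, 30, 31, 32}

{5, 6, 7, 10, 13, 23, 27, 28, 30, 31, 32}


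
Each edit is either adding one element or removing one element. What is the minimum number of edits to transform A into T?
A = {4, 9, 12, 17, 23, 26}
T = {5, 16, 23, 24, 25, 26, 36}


Set A = {4, 9, 12, 17, 23, 26}
Set T = {5, 16, 23, 24, 25, 26, 36}
Elements to remove from A (in A, not in T): {4, 9, 12, 17} → 4 removals
Elements to add to A (in T, not in A): {5, 16, 24, 25, 36} → 5 additions
Total edits = 4 + 5 = 9

9


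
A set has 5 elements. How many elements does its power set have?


The set has 5 elements.
The power set contains all possible subsets.
|P(A)| = 2^|A| = 2^5 = 32

32


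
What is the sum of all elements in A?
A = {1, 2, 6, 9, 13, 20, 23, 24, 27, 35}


Set A = {1, 2, 6, 9, 13, 20, 23, 24, 27, 35}
Sum = 1 + 2 + 6 + 9 + 13 + 20 + 23 + 24 + 27 + 35 = 160

160


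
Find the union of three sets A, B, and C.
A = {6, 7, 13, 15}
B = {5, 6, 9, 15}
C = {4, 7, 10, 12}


Set A = {6, 7, 13, 15}
Set B = {5, 6, 9, 15}
Set C = {4, 7, 10, 12}
First, A ∪ B = {5, 6, 7, 9, 13, 15}
Then, (A ∪ B) ∪ C = {4, 5, 6, 7, 9, 10, 12, 13, 15}

{4, 5, 6, 7, 9, 10, 12, 13, 15}


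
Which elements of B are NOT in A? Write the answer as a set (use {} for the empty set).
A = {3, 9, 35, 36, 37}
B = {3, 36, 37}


Set A = {3, 9, 35, 36, 37}
Set B = {3, 36, 37}
Check each element of B against A:
3 ∈ A, 36 ∈ A, 37 ∈ A
Elements of B not in A: {}

{}


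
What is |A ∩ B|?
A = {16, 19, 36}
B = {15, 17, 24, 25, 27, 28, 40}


Set A = {16, 19, 36}
Set B = {15, 17, 24, 25, 27, 28, 40}
A ∩ B = {}
|A ∩ B| = 0

0


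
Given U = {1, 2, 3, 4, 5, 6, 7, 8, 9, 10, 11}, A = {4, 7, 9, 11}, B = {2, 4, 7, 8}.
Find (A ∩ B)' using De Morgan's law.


U = {1, 2, 3, 4, 5, 6, 7, 8, 9, 10, 11}
A = {4, 7, 9, 11}, B = {2, 4, 7, 8}
A ∩ B = {4, 7}
(A ∩ B)' = U \ (A ∩ B) = {1, 2, 3, 5, 6, 8, 9, 10, 11}
Verification via A' ∪ B': A' = {1, 2, 3, 5, 6, 8, 10}, B' = {1, 3, 5, 6, 9, 10, 11}
A' ∪ B' = {1, 2, 3, 5, 6, 8, 9, 10, 11} ✓

{1, 2, 3, 5, 6, 8, 9, 10, 11}


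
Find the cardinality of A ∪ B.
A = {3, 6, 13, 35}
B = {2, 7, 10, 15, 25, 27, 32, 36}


Set A = {3, 6, 13, 35}, |A| = 4
Set B = {2, 7, 10, 15, 25, 27, 32, 36}, |B| = 8
A ∩ B = {}, |A ∩ B| = 0
|A ∪ B| = |A| + |B| - |A ∩ B| = 4 + 8 - 0 = 12

12


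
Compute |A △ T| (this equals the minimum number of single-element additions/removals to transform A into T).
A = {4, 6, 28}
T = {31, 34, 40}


Set A = {4, 6, 28}
Set T = {31, 34, 40}
Elements to remove from A (in A, not in T): {4, 6, 28} → 3 removals
Elements to add to A (in T, not in A): {31, 34, 40} → 3 additions
Total edits = 3 + 3 = 6

6


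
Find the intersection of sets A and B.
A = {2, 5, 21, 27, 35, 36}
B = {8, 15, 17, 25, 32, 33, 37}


Set A = {2, 5, 21, 27, 35, 36}
Set B = {8, 15, 17, 25, 32, 33, 37}
A ∩ B includes only elements in both sets.
Check each element of A against B:
2 ✗, 5 ✗, 21 ✗, 27 ✗, 35 ✗, 36 ✗
A ∩ B = {}

{}


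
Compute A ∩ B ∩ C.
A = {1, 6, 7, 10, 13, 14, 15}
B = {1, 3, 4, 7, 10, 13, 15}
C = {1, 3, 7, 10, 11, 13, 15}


Set A = {1, 6, 7, 10, 13, 14, 15}
Set B = {1, 3, 4, 7, 10, 13, 15}
Set C = {1, 3, 7, 10, 11, 13, 15}
First, A ∩ B = {1, 7, 10, 13, 15}
Then, (A ∩ B) ∩ C = {1, 7, 10, 13, 15}

{1, 7, 10, 13, 15}


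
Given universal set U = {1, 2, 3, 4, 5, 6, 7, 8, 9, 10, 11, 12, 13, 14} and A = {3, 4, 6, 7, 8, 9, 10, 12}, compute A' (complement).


Universal set U = {1, 2, 3, 4, 5, 6, 7, 8, 9, 10, 11, 12, 13, 14}
Set A = {3, 4, 6, 7, 8, 9, 10, 12}
A' = U \ A = elements in U but not in A
Checking each element of U:
1 (not in A, include), 2 (not in A, include), 3 (in A, exclude), 4 (in A, exclude), 5 (not in A, include), 6 (in A, exclude), 7 (in A, exclude), 8 (in A, exclude), 9 (in A, exclude), 10 (in A, exclude), 11 (not in A, include), 12 (in A, exclude), 13 (not in A, include), 14 (not in A, include)
A' = {1, 2, 5, 11, 13, 14}

{1, 2, 5, 11, 13, 14}


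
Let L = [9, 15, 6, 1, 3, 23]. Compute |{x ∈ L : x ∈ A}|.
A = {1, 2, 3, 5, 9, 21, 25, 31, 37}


Set A = {1, 2, 3, 5, 9, 21, 25, 31, 37}
Candidates: [9, 15, 6, 1, 3, 23]
Check each candidate:
9 ∈ A, 15 ∉ A, 6 ∉ A, 1 ∈ A, 3 ∈ A, 23 ∉ A
Count of candidates in A: 3

3


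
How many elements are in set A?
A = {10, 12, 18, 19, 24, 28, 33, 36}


Set A = {10, 12, 18, 19, 24, 28, 33, 36}
Listing elements: 10, 12, 18, 19, 24, 28, 33, 36
Counting: 8 elements
|A| = 8

8


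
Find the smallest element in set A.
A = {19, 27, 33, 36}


Set A = {19, 27, 33, 36}
Elements in ascending order: 19, 27, 33, 36
The smallest element is 19.

19


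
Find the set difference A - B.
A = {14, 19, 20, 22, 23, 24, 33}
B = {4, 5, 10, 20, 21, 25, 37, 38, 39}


Set A = {14, 19, 20, 22, 23, 24, 33}
Set B = {4, 5, 10, 20, 21, 25, 37, 38, 39}
A \ B includes elements in A that are not in B.
Check each element of A:
14 (not in B, keep), 19 (not in B, keep), 20 (in B, remove), 22 (not in B, keep), 23 (not in B, keep), 24 (not in B, keep), 33 (not in B, keep)
A \ B = {14, 19, 22, 23, 24, 33}

{14, 19, 22, 23, 24, 33}


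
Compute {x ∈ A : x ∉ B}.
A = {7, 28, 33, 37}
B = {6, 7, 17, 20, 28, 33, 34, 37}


Set A = {7, 28, 33, 37}
Set B = {6, 7, 17, 20, 28, 33, 34, 37}
Check each element of A against B:
7 ∈ B, 28 ∈ B, 33 ∈ B, 37 ∈ B
Elements of A not in B: {}

{}


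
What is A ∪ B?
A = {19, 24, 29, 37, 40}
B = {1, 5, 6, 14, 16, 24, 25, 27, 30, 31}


Set A = {19, 24, 29, 37, 40}
Set B = {1, 5, 6, 14, 16, 24, 25, 27, 30, 31}
A ∪ B includes all elements in either set.
Elements from A: {19, 24, 29, 37, 40}
Elements from B not already included: {1, 5, 6, 14, 16, 25, 27, 30, 31}
A ∪ B = {1, 5, 6, 14, 16, 19, 24, 25, 27, 29, 30, 31, 37, 40}

{1, 5, 6, 14, 16, 19, 24, 25, 27, 29, 30, 31, 37, 40}


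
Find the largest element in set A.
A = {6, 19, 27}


Set A = {6, 19, 27}
Elements in ascending order: 6, 19, 27
The largest element is 27.

27


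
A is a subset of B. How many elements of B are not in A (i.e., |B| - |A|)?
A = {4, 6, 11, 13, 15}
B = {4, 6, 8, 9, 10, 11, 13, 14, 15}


Set A = {4, 6, 11, 13, 15}, |A| = 5
Set B = {4, 6, 8, 9, 10, 11, 13, 14, 15}, |B| = 9
Since A ⊆ B: B \ A = {8, 9, 10, 14}
|B| - |A| = 9 - 5 = 4

4


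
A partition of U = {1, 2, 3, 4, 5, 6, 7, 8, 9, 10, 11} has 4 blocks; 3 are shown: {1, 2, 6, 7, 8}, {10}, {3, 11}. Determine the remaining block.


U = {1, 2, 3, 4, 5, 6, 7, 8, 9, 10, 11}
Shown blocks: {1, 2, 6, 7, 8}, {10}, {3, 11}
A partition's blocks are pairwise disjoint and cover U, so the missing block = U \ (union of shown blocks).
Union of shown blocks: {1, 2, 3, 6, 7, 8, 10, 11}
Missing block = U \ (union) = {4, 5, 9}

{4, 5, 9}


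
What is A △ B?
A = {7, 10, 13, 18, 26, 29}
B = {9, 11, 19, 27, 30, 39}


Set A = {7, 10, 13, 18, 26, 29}
Set B = {9, 11, 19, 27, 30, 39}
A △ B = (A \ B) ∪ (B \ A)
Elements in A but not B: {7, 10, 13, 18, 26, 29}
Elements in B but not A: {9, 11, 19, 27, 30, 39}
A △ B = {7, 9, 10, 11, 13, 18, 19, 26, 27, 29, 30, 39}

{7, 9, 10, 11, 13, 18, 19, 26, 27, 29, 30, 39}


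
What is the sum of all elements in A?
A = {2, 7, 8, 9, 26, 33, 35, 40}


Set A = {2, 7, 8, 9, 26, 33, 35, 40}
Sum = 2 + 7 + 8 + 9 + 26 + 33 + 35 + 40 = 160

160


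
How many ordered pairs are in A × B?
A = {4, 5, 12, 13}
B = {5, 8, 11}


Set A = {4, 5, 12, 13} has 4 elements.
Set B = {5, 8, 11} has 3 elements.
|A × B| = |A| × |B| = 4 × 3 = 12

12


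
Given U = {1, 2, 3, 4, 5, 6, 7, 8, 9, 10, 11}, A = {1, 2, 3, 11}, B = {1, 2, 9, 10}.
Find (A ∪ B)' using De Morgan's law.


U = {1, 2, 3, 4, 5, 6, 7, 8, 9, 10, 11}
A = {1, 2, 3, 11}, B = {1, 2, 9, 10}
A ∪ B = {1, 2, 3, 9, 10, 11}
(A ∪ B)' = U \ (A ∪ B) = {4, 5, 6, 7, 8}
Verification via A' ∩ B': A' = {4, 5, 6, 7, 8, 9, 10}, B' = {3, 4, 5, 6, 7, 8, 11}
A' ∩ B' = {4, 5, 6, 7, 8} ✓

{4, 5, 6, 7, 8}


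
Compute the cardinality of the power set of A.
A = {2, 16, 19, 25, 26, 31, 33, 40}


Set A = {2, 16, 19, 25, 26, 31, 33, 40}
|A| = 8
The power set P(A) contains all subsets of A.
|P(A)| = 2^|A| = 2^8 = 256

256


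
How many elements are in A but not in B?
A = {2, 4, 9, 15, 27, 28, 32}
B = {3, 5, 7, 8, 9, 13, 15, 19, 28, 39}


Set A = {2, 4, 9, 15, 27, 28, 32}
Set B = {3, 5, 7, 8, 9, 13, 15, 19, 28, 39}
A \ B = {2, 4, 27, 32}
|A \ B| = 4

4


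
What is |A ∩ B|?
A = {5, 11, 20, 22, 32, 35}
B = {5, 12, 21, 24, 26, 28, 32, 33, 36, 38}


Set A = {5, 11, 20, 22, 32, 35}
Set B = {5, 12, 21, 24, 26, 28, 32, 33, 36, 38}
A ∩ B = {5, 32}
|A ∩ B| = 2

2


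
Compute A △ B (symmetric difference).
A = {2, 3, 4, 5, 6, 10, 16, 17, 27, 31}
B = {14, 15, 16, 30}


Set A = {2, 3, 4, 5, 6, 10, 16, 17, 27, 31}
Set B = {14, 15, 16, 30}
A △ B = (A \ B) ∪ (B \ A)
Elements in A but not B: {2, 3, 4, 5, 6, 10, 17, 27, 31}
Elements in B but not A: {14, 15, 30}
A △ B = {2, 3, 4, 5, 6, 10, 14, 15, 17, 27, 30, 31}

{2, 3, 4, 5, 6, 10, 14, 15, 17, 27, 30, 31}


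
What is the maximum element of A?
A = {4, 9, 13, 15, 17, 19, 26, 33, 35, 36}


Set A = {4, 9, 13, 15, 17, 19, 26, 33, 35, 36}
Elements in ascending order: 4, 9, 13, 15, 17, 19, 26, 33, 35, 36
The largest element is 36.

36


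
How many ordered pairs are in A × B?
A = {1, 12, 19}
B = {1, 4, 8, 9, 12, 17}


Set A = {1, 12, 19} has 3 elements.
Set B = {1, 4, 8, 9, 12, 17} has 6 elements.
|A × B| = |A| × |B| = 3 × 6 = 18

18


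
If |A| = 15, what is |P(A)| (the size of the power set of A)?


The set has 15 elements.
The power set contains all possible subsets.
|P(A)| = 2^|A| = 2^15 = 32768

32768


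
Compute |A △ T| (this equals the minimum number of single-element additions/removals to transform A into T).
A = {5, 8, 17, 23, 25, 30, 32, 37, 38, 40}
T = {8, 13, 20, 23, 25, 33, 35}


Set A = {5, 8, 17, 23, 25, 30, 32, 37, 38, 40}
Set T = {8, 13, 20, 23, 25, 33, 35}
Elements to remove from A (in A, not in T): {5, 17, 30, 32, 37, 38, 40} → 7 removals
Elements to add to A (in T, not in A): {13, 20, 33, 35} → 4 additions
Total edits = 7 + 4 = 11

11


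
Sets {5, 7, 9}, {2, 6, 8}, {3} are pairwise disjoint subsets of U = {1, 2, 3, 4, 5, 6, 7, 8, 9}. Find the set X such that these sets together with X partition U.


U = {1, 2, 3, 4, 5, 6, 7, 8, 9}
Shown blocks: {5, 7, 9}, {2, 6, 8}, {3}
A partition's blocks are pairwise disjoint and cover U, so the missing block = U \ (union of shown blocks).
Union of shown blocks: {2, 3, 5, 6, 7, 8, 9}
Missing block = U \ (union) = {1, 4}

{1, 4}


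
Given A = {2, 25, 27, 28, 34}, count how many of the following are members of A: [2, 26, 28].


Set A = {2, 25, 27, 28, 34}
Candidates: [2, 26, 28]
Check each candidate:
2 ∈ A, 26 ∉ A, 28 ∈ A
Count of candidates in A: 2

2


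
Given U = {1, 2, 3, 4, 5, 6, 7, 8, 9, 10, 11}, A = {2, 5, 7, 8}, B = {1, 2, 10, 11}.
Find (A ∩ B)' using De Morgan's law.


U = {1, 2, 3, 4, 5, 6, 7, 8, 9, 10, 11}
A = {2, 5, 7, 8}, B = {1, 2, 10, 11}
A ∩ B = {2}
(A ∩ B)' = U \ (A ∩ B) = {1, 3, 4, 5, 6, 7, 8, 9, 10, 11}
Verification via A' ∪ B': A' = {1, 3, 4, 6, 9, 10, 11}, B' = {3, 4, 5, 6, 7, 8, 9}
A' ∪ B' = {1, 3, 4, 5, 6, 7, 8, 9, 10, 11} ✓

{1, 3, 4, 5, 6, 7, 8, 9, 10, 11}


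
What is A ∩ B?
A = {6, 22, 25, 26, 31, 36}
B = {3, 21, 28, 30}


Set A = {6, 22, 25, 26, 31, 36}
Set B = {3, 21, 28, 30}
A ∩ B includes only elements in both sets.
Check each element of A against B:
6 ✗, 22 ✗, 25 ✗, 26 ✗, 31 ✗, 36 ✗
A ∩ B = {}

{}


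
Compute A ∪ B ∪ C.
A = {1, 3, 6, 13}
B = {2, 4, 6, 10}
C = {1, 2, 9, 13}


Set A = {1, 3, 6, 13}
Set B = {2, 4, 6, 10}
Set C = {1, 2, 9, 13}
First, A ∪ B = {1, 2, 3, 4, 6, 10, 13}
Then, (A ∪ B) ∪ C = {1, 2, 3, 4, 6, 9, 10, 13}

{1, 2, 3, 4, 6, 9, 10, 13}


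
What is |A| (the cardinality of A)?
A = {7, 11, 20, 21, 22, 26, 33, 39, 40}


Set A = {7, 11, 20, 21, 22, 26, 33, 39, 40}
Listing elements: 7, 11, 20, 21, 22, 26, 33, 39, 40
Counting: 9 elements
|A| = 9

9


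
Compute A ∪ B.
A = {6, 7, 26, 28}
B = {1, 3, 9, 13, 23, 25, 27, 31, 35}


Set A = {6, 7, 26, 28}
Set B = {1, 3, 9, 13, 23, 25, 27, 31, 35}
A ∪ B includes all elements in either set.
Elements from A: {6, 7, 26, 28}
Elements from B not already included: {1, 3, 9, 13, 23, 25, 27, 31, 35}
A ∪ B = {1, 3, 6, 7, 9, 13, 23, 25, 26, 27, 28, 31, 35}

{1, 3, 6, 7, 9, 13, 23, 25, 26, 27, 28, 31, 35}


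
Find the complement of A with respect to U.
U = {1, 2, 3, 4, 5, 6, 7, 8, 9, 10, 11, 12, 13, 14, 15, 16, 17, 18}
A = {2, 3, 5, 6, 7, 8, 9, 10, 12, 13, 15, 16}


Universal set U = {1, 2, 3, 4, 5, 6, 7, 8, 9, 10, 11, 12, 13, 14, 15, 16, 17, 18}
Set A = {2, 3, 5, 6, 7, 8, 9, 10, 12, 13, 15, 16}
A' = U \ A = elements in U but not in A
Checking each element of U:
1 (not in A, include), 2 (in A, exclude), 3 (in A, exclude), 4 (not in A, include), 5 (in A, exclude), 6 (in A, exclude), 7 (in A, exclude), 8 (in A, exclude), 9 (in A, exclude), 10 (in A, exclude), 11 (not in A, include), 12 (in A, exclude), 13 (in A, exclude), 14 (not in A, include), 15 (in A, exclude), 16 (in A, exclude), 17 (not in A, include), 18 (not in A, include)
A' = {1, 4, 11, 14, 17, 18}

{1, 4, 11, 14, 17, 18}


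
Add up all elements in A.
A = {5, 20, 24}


Set A = {5, 20, 24}
Sum = 5 + 20 + 24 = 49

49


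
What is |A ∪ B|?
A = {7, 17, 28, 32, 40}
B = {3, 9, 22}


Set A = {7, 17, 28, 32, 40}, |A| = 5
Set B = {3, 9, 22}, |B| = 3
A ∩ B = {}, |A ∩ B| = 0
|A ∪ B| = |A| + |B| - |A ∩ B| = 5 + 3 - 0 = 8

8


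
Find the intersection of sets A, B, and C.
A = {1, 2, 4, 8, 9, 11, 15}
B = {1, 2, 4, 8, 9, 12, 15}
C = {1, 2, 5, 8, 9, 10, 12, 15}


Set A = {1, 2, 4, 8, 9, 11, 15}
Set B = {1, 2, 4, 8, 9, 12, 15}
Set C = {1, 2, 5, 8, 9, 10, 12, 15}
First, A ∩ B = {1, 2, 4, 8, 9, 15}
Then, (A ∩ B) ∩ C = {1, 2, 8, 9, 15}

{1, 2, 8, 9, 15}


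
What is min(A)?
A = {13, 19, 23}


Set A = {13, 19, 23}
Elements in ascending order: 13, 19, 23
The smallest element is 13.

13


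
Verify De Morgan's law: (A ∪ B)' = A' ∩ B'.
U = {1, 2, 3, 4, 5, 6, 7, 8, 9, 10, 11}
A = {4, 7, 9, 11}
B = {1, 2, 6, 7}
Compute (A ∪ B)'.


U = {1, 2, 3, 4, 5, 6, 7, 8, 9, 10, 11}
A = {4, 7, 9, 11}, B = {1, 2, 6, 7}
A ∪ B = {1, 2, 4, 6, 7, 9, 11}
(A ∪ B)' = U \ (A ∪ B) = {3, 5, 8, 10}
Verification via A' ∩ B': A' = {1, 2, 3, 5, 6, 8, 10}, B' = {3, 4, 5, 8, 9, 10, 11}
A' ∩ B' = {3, 5, 8, 10} ✓

{3, 5, 8, 10}


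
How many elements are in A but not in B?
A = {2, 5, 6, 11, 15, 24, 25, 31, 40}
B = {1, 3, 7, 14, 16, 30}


Set A = {2, 5, 6, 11, 15, 24, 25, 31, 40}
Set B = {1, 3, 7, 14, 16, 30}
A \ B = {2, 5, 6, 11, 15, 24, 25, 31, 40}
|A \ B| = 9

9


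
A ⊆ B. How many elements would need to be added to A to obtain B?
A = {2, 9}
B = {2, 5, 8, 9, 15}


Set A = {2, 9}, |A| = 2
Set B = {2, 5, 8, 9, 15}, |B| = 5
Since A ⊆ B: B \ A = {5, 8, 15}
|B| - |A| = 5 - 2 = 3

3


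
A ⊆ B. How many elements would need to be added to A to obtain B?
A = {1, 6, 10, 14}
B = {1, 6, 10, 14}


Set A = {1, 6, 10, 14}, |A| = 4
Set B = {1, 6, 10, 14}, |B| = 4
Since A ⊆ B: B \ A = {}
|B| - |A| = 4 - 4 = 0

0


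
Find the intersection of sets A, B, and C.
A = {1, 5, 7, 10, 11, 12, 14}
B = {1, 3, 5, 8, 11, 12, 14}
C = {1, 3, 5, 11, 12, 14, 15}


Set A = {1, 5, 7, 10, 11, 12, 14}
Set B = {1, 3, 5, 8, 11, 12, 14}
Set C = {1, 3, 5, 11, 12, 14, 15}
First, A ∩ B = {1, 5, 11, 12, 14}
Then, (A ∩ B) ∩ C = {1, 5, 11, 12, 14}

{1, 5, 11, 12, 14}


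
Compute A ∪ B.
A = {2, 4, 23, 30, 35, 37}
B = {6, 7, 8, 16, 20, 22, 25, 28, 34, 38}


Set A = {2, 4, 23, 30, 35, 37}
Set B = {6, 7, 8, 16, 20, 22, 25, 28, 34, 38}
A ∪ B includes all elements in either set.
Elements from A: {2, 4, 23, 30, 35, 37}
Elements from B not already included: {6, 7, 8, 16, 20, 22, 25, 28, 34, 38}
A ∪ B = {2, 4, 6, 7, 8, 16, 20, 22, 23, 25, 28, 30, 34, 35, 37, 38}

{2, 4, 6, 7, 8, 16, 20, 22, 23, 25, 28, 30, 34, 35, 37, 38}


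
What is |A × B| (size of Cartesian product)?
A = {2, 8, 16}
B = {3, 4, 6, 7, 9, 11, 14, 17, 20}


Set A = {2, 8, 16} has 3 elements.
Set B = {3, 4, 6, 7, 9, 11, 14, 17, 20} has 9 elements.
|A × B| = |A| × |B| = 3 × 9 = 27

27


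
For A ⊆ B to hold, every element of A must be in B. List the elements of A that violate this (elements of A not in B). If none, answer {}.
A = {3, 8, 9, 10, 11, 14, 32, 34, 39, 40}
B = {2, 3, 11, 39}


Set A = {3, 8, 9, 10, 11, 14, 32, 34, 39, 40}
Set B = {2, 3, 11, 39}
Check each element of A against B:
3 ∈ B, 8 ∉ B (include), 9 ∉ B (include), 10 ∉ B (include), 11 ∈ B, 14 ∉ B (include), 32 ∉ B (include), 34 ∉ B (include), 39 ∈ B, 40 ∉ B (include)
Elements of A not in B: {8, 9, 10, 14, 32, 34, 40}

{8, 9, 10, 14, 32, 34, 40}


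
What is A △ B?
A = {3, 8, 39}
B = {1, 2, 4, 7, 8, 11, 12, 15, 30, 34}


Set A = {3, 8, 39}
Set B = {1, 2, 4, 7, 8, 11, 12, 15, 30, 34}
A △ B = (A \ B) ∪ (B \ A)
Elements in A but not B: {3, 39}
Elements in B but not A: {1, 2, 4, 7, 11, 12, 15, 30, 34}
A △ B = {1, 2, 3, 4, 7, 11, 12, 15, 30, 34, 39}

{1, 2, 3, 4, 7, 11, 12, 15, 30, 34, 39}


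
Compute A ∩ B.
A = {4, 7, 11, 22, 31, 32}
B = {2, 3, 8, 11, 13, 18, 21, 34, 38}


Set A = {4, 7, 11, 22, 31, 32}
Set B = {2, 3, 8, 11, 13, 18, 21, 34, 38}
A ∩ B includes only elements in both sets.
Check each element of A against B:
4 ✗, 7 ✗, 11 ✓, 22 ✗, 31 ✗, 32 ✗
A ∩ B = {11}

{11}


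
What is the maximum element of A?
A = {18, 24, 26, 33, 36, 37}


Set A = {18, 24, 26, 33, 36, 37}
Elements in ascending order: 18, 24, 26, 33, 36, 37
The largest element is 37.

37


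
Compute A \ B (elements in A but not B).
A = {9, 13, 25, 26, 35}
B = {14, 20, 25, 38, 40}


Set A = {9, 13, 25, 26, 35}
Set B = {14, 20, 25, 38, 40}
A \ B includes elements in A that are not in B.
Check each element of A:
9 (not in B, keep), 13 (not in B, keep), 25 (in B, remove), 26 (not in B, keep), 35 (not in B, keep)
A \ B = {9, 13, 26, 35}

{9, 13, 26, 35}


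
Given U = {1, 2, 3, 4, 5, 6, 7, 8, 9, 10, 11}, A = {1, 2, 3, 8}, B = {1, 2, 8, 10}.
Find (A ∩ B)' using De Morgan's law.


U = {1, 2, 3, 4, 5, 6, 7, 8, 9, 10, 11}
A = {1, 2, 3, 8}, B = {1, 2, 8, 10}
A ∩ B = {1, 2, 8}
(A ∩ B)' = U \ (A ∩ B) = {3, 4, 5, 6, 7, 9, 10, 11}
Verification via A' ∪ B': A' = {4, 5, 6, 7, 9, 10, 11}, B' = {3, 4, 5, 6, 7, 9, 11}
A' ∪ B' = {3, 4, 5, 6, 7, 9, 10, 11} ✓

{3, 4, 5, 6, 7, 9, 10, 11}


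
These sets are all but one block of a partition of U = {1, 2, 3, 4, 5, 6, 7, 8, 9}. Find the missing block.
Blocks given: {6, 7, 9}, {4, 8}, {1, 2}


U = {1, 2, 3, 4, 5, 6, 7, 8, 9}
Shown blocks: {6, 7, 9}, {4, 8}, {1, 2}
A partition's blocks are pairwise disjoint and cover U, so the missing block = U \ (union of shown blocks).
Union of shown blocks: {1, 2, 4, 6, 7, 8, 9}
Missing block = U \ (union) = {3, 5}

{3, 5}


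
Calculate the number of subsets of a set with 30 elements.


The set has 30 elements.
The power set contains all possible subsets.
|P(A)| = 2^|A| = 2^30 = 1073741824

1073741824


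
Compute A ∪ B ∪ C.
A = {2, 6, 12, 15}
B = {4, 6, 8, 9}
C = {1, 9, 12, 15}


Set A = {2, 6, 12, 15}
Set B = {4, 6, 8, 9}
Set C = {1, 9, 12, 15}
First, A ∪ B = {2, 4, 6, 8, 9, 12, 15}
Then, (A ∪ B) ∪ C = {1, 2, 4, 6, 8, 9, 12, 15}

{1, 2, 4, 6, 8, 9, 12, 15}


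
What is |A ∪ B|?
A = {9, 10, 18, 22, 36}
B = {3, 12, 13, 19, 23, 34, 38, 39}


Set A = {9, 10, 18, 22, 36}, |A| = 5
Set B = {3, 12, 13, 19, 23, 34, 38, 39}, |B| = 8
A ∩ B = {}, |A ∩ B| = 0
|A ∪ B| = |A| + |B| - |A ∩ B| = 5 + 8 - 0 = 13

13


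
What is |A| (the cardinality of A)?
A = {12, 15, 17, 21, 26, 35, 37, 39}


Set A = {12, 15, 17, 21, 26, 35, 37, 39}
Listing elements: 12, 15, 17, 21, 26, 35, 37, 39
Counting: 8 elements
|A| = 8

8


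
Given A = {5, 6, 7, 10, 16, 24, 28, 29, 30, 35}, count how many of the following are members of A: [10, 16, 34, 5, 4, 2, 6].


Set A = {5, 6, 7, 10, 16, 24, 28, 29, 30, 35}
Candidates: [10, 16, 34, 5, 4, 2, 6]
Check each candidate:
10 ∈ A, 16 ∈ A, 34 ∉ A, 5 ∈ A, 4 ∉ A, 2 ∉ A, 6 ∈ A
Count of candidates in A: 4

4


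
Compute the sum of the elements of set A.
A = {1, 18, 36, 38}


Set A = {1, 18, 36, 38}
Sum = 1 + 18 + 36 + 38 = 93

93


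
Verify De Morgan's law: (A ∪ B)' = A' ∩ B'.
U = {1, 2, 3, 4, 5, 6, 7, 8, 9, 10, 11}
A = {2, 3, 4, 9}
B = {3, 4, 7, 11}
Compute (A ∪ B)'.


U = {1, 2, 3, 4, 5, 6, 7, 8, 9, 10, 11}
A = {2, 3, 4, 9}, B = {3, 4, 7, 11}
A ∪ B = {2, 3, 4, 7, 9, 11}
(A ∪ B)' = U \ (A ∪ B) = {1, 5, 6, 8, 10}
Verification via A' ∩ B': A' = {1, 5, 6, 7, 8, 10, 11}, B' = {1, 2, 5, 6, 8, 9, 10}
A' ∩ B' = {1, 5, 6, 8, 10} ✓

{1, 5, 6, 8, 10}


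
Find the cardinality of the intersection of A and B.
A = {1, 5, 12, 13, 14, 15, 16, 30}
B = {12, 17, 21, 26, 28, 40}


Set A = {1, 5, 12, 13, 14, 15, 16, 30}
Set B = {12, 17, 21, 26, 28, 40}
A ∩ B = {12}
|A ∩ B| = 1

1


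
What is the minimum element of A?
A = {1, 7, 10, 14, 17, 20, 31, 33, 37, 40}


Set A = {1, 7, 10, 14, 17, 20, 31, 33, 37, 40}
Elements in ascending order: 1, 7, 10, 14, 17, 20, 31, 33, 37, 40
The smallest element is 1.

1


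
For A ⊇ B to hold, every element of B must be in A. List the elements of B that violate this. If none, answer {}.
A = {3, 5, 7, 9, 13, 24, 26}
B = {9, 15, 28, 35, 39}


Set A = {3, 5, 7, 9, 13, 24, 26}
Set B = {9, 15, 28, 35, 39}
Check each element of B against A:
9 ∈ A, 15 ∉ A (include), 28 ∉ A (include), 35 ∉ A (include), 39 ∉ A (include)
Elements of B not in A: {15, 28, 35, 39}

{15, 28, 35, 39}


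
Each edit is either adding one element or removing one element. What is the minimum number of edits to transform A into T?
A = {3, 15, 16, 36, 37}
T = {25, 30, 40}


Set A = {3, 15, 16, 36, 37}
Set T = {25, 30, 40}
Elements to remove from A (in A, not in T): {3, 15, 16, 36, 37} → 5 removals
Elements to add to A (in T, not in A): {25, 30, 40} → 3 additions
Total edits = 5 + 3 = 8

8


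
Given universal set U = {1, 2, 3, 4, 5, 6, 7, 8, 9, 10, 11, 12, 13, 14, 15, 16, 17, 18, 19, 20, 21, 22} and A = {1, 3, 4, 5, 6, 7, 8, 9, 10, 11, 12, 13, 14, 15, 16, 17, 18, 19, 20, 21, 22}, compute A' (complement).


Universal set U = {1, 2, 3, 4, 5, 6, 7, 8, 9, 10, 11, 12, 13, 14, 15, 16, 17, 18, 19, 20, 21, 22}
Set A = {1, 3, 4, 5, 6, 7, 8, 9, 10, 11, 12, 13, 14, 15, 16, 17, 18, 19, 20, 21, 22}
A' = U \ A = elements in U but not in A
Checking each element of U:
1 (in A, exclude), 2 (not in A, include), 3 (in A, exclude), 4 (in A, exclude), 5 (in A, exclude), 6 (in A, exclude), 7 (in A, exclude), 8 (in A, exclude), 9 (in A, exclude), 10 (in A, exclude), 11 (in A, exclude), 12 (in A, exclude), 13 (in A, exclude), 14 (in A, exclude), 15 (in A, exclude), 16 (in A, exclude), 17 (in A, exclude), 18 (in A, exclude), 19 (in A, exclude), 20 (in A, exclude), 21 (in A, exclude), 22 (in A, exclude)
A' = {2}

{2}


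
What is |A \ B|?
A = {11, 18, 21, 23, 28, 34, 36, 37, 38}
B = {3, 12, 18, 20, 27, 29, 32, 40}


Set A = {11, 18, 21, 23, 28, 34, 36, 37, 38}
Set B = {3, 12, 18, 20, 27, 29, 32, 40}
A \ B = {11, 21, 23, 28, 34, 36, 37, 38}
|A \ B| = 8

8


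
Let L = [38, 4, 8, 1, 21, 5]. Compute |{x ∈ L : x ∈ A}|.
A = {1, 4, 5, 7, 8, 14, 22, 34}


Set A = {1, 4, 5, 7, 8, 14, 22, 34}
Candidates: [38, 4, 8, 1, 21, 5]
Check each candidate:
38 ∉ A, 4 ∈ A, 8 ∈ A, 1 ∈ A, 21 ∉ A, 5 ∈ A
Count of candidates in A: 4

4


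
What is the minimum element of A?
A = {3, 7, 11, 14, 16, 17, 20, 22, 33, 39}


Set A = {3, 7, 11, 14, 16, 17, 20, 22, 33, 39}
Elements in ascending order: 3, 7, 11, 14, 16, 17, 20, 22, 33, 39
The smallest element is 3.

3


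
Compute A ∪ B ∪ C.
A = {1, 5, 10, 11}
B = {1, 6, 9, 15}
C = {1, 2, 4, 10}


Set A = {1, 5, 10, 11}
Set B = {1, 6, 9, 15}
Set C = {1, 2, 4, 10}
First, A ∪ B = {1, 5, 6, 9, 10, 11, 15}
Then, (A ∪ B) ∪ C = {1, 2, 4, 5, 6, 9, 10, 11, 15}

{1, 2, 4, 5, 6, 9, 10, 11, 15}


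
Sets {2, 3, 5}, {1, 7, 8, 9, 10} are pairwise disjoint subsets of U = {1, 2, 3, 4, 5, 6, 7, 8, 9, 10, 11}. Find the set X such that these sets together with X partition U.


U = {1, 2, 3, 4, 5, 6, 7, 8, 9, 10, 11}
Shown blocks: {2, 3, 5}, {1, 7, 8, 9, 10}
A partition's blocks are pairwise disjoint and cover U, so the missing block = U \ (union of shown blocks).
Union of shown blocks: {1, 2, 3, 5, 7, 8, 9, 10}
Missing block = U \ (union) = {4, 6, 11}

{4, 6, 11}


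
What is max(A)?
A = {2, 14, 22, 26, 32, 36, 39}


Set A = {2, 14, 22, 26, 32, 36, 39}
Elements in ascending order: 2, 14, 22, 26, 32, 36, 39
The largest element is 39.

39


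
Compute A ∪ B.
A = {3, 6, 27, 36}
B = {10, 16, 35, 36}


Set A = {3, 6, 27, 36}
Set B = {10, 16, 35, 36}
A ∪ B includes all elements in either set.
Elements from A: {3, 6, 27, 36}
Elements from B not already included: {10, 16, 35}
A ∪ B = {3, 6, 10, 16, 27, 35, 36}

{3, 6, 10, 16, 27, 35, 36}
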